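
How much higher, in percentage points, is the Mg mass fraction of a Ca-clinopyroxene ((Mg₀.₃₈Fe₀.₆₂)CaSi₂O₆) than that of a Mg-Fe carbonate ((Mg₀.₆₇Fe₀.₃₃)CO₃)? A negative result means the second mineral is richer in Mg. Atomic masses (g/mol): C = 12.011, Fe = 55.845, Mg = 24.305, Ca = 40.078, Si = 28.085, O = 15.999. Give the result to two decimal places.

-13.28 percentage points

M((Mg₀.₃₈Fe₀.₆₂)CaSi₂O₆) = 236.102 g/mol, so wt% Mg = 9.236/236.102 × 100 = 3.91%.
M((Mg₀.₆₇Fe₀.₃₃)CO₃) = 94.721 g/mol, so wt% Mg = 16.284/94.721 × 100 = 17.19%.
3.91 − 17.19 = -13.28 pp.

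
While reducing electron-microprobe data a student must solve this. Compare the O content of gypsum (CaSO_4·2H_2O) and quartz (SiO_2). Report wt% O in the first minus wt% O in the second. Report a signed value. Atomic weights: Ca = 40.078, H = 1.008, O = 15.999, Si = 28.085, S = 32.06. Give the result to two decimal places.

2.50 percentage points

O in CaSO_4·2H_2O: molar mass 172.164 g/mol; 6×15.999 = 95.994 g → 55.76 wt%.
O in SiO_2: molar mass 60.083 g/mol; 2×15.999 = 31.998 g → 53.26 wt%.
Difference = 55.76 − 53.26 = 2.50 percentage points.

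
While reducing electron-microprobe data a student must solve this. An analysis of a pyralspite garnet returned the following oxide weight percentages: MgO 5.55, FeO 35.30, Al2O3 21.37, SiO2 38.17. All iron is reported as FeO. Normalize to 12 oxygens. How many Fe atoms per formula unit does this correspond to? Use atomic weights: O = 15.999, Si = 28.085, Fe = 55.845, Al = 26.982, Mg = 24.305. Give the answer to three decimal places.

MgO: 5.55/40.304 = 0.13770 mol → 0.13770 mol Mg, 0.13770 mol O.
FeO: 35.30/71.844 = 0.49134 mol → 0.49134 mol Fe, 0.49134 mol O.
Al2O3: 21.37/101.961 = 0.20959 mol → 0.41918 mol Al, 0.62877 mol O.
SiO2: 38.17/60.083 = 0.63529 mol → 0.63529 mol Si, 1.27058 mol O.
Total oxygen = 2.52839 mol. Normalization factor = 12/2.52839 = 4.74610.
Fe per 12 O = 0.49134 × 4.74610 = 2.332.

2.332 Fe apfu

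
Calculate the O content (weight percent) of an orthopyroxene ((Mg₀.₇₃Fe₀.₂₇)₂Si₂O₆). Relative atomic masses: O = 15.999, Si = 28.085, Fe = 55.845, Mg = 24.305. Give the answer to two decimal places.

M((Mg₀.₇₃Fe₀.₂₇)₂Si₂O₆) = 217.806 g/mol.
O contributes 6 × 15.999 = 95.994 g per mole.
95.994/217.806 = 0.4407 → 44.07%.

44.07 weight percent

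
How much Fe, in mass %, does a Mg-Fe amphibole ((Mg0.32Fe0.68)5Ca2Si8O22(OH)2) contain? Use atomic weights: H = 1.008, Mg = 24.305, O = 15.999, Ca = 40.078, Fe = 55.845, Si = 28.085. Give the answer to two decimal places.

20.65 mass %

Formula mass = 1.60*24.305 + 3.40*55.845 + 2*40.078 + 8*28.085 + 24*15.999 + 2*1.008 = 919.589 g/mol, of which 189.873 g is Fe.
So Fe makes up 189.873/919.589 = 0.2065 of the mass, i.e. 20.65%.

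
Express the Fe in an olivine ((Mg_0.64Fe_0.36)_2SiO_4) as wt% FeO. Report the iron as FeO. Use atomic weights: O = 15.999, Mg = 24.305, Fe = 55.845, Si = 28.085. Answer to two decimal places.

31.66 wt%

Molar mass of (Mg_0.64Fe_0.36)_2SiO_4 = 1.28*24.305 + 0.72*55.845 + 1*28.085 + 4*15.999 = 163.400 g/mol.
Each formula unit contains 0.72 Fe, equivalent to 0.72/1 = 0.7200 mol FeO.
M(FeO) = 1×55.845 + 1×15.999 = 71.844 g/mol.
Mass of FeO per formula unit = 0.7200 × 71.844 = 51.728 g.
FeO wt% = 51.728 / 163.400 × 100 = 31.66%.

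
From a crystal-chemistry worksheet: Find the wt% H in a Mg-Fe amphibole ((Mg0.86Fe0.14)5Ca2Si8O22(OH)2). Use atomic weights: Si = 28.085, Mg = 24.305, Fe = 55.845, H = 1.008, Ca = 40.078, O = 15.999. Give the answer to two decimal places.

0.24 mass %

M((Mg0.86Fe0.14)5Ca2Si8O22(OH)2) = 834.431 g/mol.
H contributes 2 × 1.008 = 2.016 g per mole.
2.016/834.431 = 0.0024 → 0.24%.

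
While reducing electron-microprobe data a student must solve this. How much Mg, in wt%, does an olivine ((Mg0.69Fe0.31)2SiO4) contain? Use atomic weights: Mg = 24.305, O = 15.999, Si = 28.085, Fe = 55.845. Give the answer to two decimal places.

Formula mass = 1.38*24.305 + 0.62*55.845 + 1*28.085 + 4*15.999 = 160.246 g/mol, of which 33.541 g is Mg.
So Mg makes up 33.541/160.246 = 0.2093 of the mass, i.e. 20.93%.

20.93 wt%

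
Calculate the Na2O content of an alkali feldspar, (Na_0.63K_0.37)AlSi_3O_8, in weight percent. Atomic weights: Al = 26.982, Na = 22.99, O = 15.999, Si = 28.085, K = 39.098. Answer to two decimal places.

7.28 wt%

Formula mass = 268.179 g/mol.
0.63 Na → 0.3150 mol Na2O per formula unit; M(Na2O) = 61.979, so Na2O mass = 19.523 g.
19.523/268.179 × 100 = 7.28 wt%.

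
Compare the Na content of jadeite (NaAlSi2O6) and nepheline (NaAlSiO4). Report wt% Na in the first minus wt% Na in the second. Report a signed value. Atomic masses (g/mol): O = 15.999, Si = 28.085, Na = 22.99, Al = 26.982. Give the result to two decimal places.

Na in NaAlSi2O6: molar mass 202.136 g/mol; 1×22.99 = 22.990 g → 11.37 wt%.
Na in NaAlSiO4: molar mass 142.053 g/mol; 1×22.99 = 22.990 g → 16.18 wt%.
Difference = 11.37 − 16.18 = -4.81 percentage points.

-4.81 percentage points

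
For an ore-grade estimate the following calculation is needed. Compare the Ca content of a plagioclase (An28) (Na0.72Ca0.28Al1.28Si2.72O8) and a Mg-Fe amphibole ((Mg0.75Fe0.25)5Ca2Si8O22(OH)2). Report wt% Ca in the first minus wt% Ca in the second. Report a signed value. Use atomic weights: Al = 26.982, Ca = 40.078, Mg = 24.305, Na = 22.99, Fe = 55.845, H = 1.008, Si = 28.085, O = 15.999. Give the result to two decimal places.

-5.20 percentage points

M(Na0.72Ca0.28Al1.28Si2.72O8) = 266.695 g/mol, so wt% Ca = 11.222/266.695 × 100 = 4.21%.
M((Mg0.75Fe0.25)5Ca2Si8O22(OH)2) = 851.778 g/mol, so wt% Ca = 80.156/851.778 × 100 = 9.41%.
4.21 − 9.41 = -5.20 pp.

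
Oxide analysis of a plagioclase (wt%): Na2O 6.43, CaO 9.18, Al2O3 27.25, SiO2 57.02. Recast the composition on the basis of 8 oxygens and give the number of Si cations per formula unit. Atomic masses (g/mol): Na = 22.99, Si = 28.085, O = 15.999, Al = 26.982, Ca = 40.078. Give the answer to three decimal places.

2.559 Si apfu

Na2O: 6.43/61.979 = 0.10374 mol → 0.20748 mol Na, 0.10374 mol O.
CaO: 9.18/56.077 = 0.16370 mol → 0.16370 mol Ca, 0.16370 mol O.
Al2O3: 27.25/101.961 = 0.26726 mol → 0.53452 mol Al, 0.80178 mol O.
SiO2: 57.02/60.083 = 0.94902 mol → 0.94902 mol Si, 1.89804 mol O.
Total oxygen = 2.96726 mol. Normalization factor = 8/2.96726 = 2.69609.
Si per 8 O = 0.94902 × 2.69609 = 2.559.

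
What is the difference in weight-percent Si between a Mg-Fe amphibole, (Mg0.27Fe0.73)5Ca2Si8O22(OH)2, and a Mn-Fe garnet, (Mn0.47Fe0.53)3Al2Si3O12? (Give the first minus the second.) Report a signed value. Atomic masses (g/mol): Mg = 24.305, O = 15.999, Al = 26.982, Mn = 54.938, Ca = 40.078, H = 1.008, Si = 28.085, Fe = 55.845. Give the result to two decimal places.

7.25 percentage points

Si in (Mg0.27Fe0.73)5Ca2Si8O22(OH)2: molar mass 927.474 g/mol; 8×28.085 = 224.680 g → 24.22 wt%.
Si in (Mn0.47Fe0.53)3Al2Si3O12: molar mass 496.463 g/mol; 3×28.085 = 84.255 g → 16.97 wt%.
Difference = 24.22 − 16.97 = 7.25 percentage points.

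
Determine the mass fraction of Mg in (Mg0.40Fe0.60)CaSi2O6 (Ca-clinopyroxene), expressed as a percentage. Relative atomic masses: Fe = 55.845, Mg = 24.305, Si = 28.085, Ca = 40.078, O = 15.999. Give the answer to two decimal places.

4.13 wt%

M((Mg0.40Fe0.60)CaSi2O6) = 235.471 g/mol.
Mg contributes 0.40 × 24.305 = 9.722 g per mole.
9.722/235.471 = 0.0413 → 4.13%.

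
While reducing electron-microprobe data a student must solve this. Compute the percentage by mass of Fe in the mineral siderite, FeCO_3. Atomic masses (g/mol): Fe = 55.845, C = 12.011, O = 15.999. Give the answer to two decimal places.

48.20 weight percent

Formula mass = 1×55.845 + 1×12.011 + 3×15.999 = 115.853 g/mol, of which 55.845 g is Fe.
So Fe makes up 55.845/115.853 = 0.4820 of the mass, i.e. 48.20%.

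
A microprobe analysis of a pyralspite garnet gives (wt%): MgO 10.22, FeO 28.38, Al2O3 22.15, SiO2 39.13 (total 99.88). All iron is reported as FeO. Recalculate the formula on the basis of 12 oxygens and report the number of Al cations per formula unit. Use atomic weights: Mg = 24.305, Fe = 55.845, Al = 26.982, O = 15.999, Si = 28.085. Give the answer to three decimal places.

MgO: 10.22/40.304 = 0.25357 mol → 0.25357 mol Mg, 0.25357 mol O.
FeO: 28.38/71.844 = 0.39502 mol → 0.39502 mol Fe, 0.39502 mol O.
Al2O3: 22.15/101.961 = 0.21724 mol → 0.43448 mol Al, 0.65172 mol O.
SiO2: 39.13/60.083 = 0.65127 mol → 0.65127 mol Si, 1.30254 mol O.
Total oxygen = 2.60285 mol. Normalization factor = 12/2.60285 = 4.61033.
Al per 12 O = 0.43448 × 4.61033 = 2.003.

2.003 Al apfu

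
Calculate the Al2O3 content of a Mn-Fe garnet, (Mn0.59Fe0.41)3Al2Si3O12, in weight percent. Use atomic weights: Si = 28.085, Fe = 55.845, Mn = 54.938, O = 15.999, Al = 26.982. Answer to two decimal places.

Formula mass = 496.137 g/mol.
2 Al → 1.0000 mol Al2O3 per formula unit; M(Al2O3) = 101.961, so Al2O3 mass = 101.961 g.
101.961/496.137 × 100 = 20.55 wt%.

20.55 wt%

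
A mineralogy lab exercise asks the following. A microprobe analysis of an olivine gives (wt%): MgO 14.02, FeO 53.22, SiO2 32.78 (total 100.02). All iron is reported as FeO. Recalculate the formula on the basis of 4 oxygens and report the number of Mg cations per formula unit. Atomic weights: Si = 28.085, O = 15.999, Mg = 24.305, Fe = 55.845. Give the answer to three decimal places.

0.638 Mg apfu

MgO (M=40.304): mol = 0.34786; Mg = 0.34786, O = 0.34786.
FeO (M=71.844): mol = 0.74077; Fe = 0.74077, O = 0.74077.
SiO2 (M=60.083): mol = 0.54558; Si = 0.54558, O = 1.09116.
ΣO = 2.17979; factor = 4/ΣO = 1.83504.
Mg apfu = 0.34786 × 1.83504 = 0.638.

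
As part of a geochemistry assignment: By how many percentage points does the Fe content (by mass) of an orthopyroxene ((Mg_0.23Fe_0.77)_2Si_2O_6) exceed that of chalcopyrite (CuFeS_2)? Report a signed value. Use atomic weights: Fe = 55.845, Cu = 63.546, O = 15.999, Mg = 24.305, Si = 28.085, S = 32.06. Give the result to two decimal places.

4.06 percentage points

Fe in (Mg_0.23Fe_0.77)_2Si_2O_6: molar mass 249.346 g/mol; 1.54×55.845 = 86.001 g → 34.49 wt%.
Fe in CuFeS_2: molar mass 183.511 g/mol; 1×55.845 = 55.845 g → 30.43 wt%.
Difference = 34.49 − 30.43 = 4.06 percentage points.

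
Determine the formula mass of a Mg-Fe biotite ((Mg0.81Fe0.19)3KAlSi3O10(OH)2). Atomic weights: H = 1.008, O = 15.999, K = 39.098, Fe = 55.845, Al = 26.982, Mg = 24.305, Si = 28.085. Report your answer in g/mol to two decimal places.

435.23 g/mol

M = 2.43·24.305 + 0.57·55.845 + 1·39.098 + 1·26.982 + 3·28.085 + 12·15.999 + 2·1.008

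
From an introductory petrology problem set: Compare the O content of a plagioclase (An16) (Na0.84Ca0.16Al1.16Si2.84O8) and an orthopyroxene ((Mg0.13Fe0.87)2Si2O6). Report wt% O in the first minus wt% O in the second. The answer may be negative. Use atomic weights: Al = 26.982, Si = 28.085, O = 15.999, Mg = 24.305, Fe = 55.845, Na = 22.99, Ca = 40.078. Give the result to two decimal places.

10.79 percentage points

M(Na0.84Ca0.16Al1.16Si2.84O8) = 264.777 g/mol, so wt% O = 127.992/264.777 × 100 = 48.34%.
M((Mg0.13Fe0.87)2Si2O6) = 255.654 g/mol, so wt% O = 95.994/255.654 × 100 = 37.55%.
48.34 − 37.55 = 10.79 pp.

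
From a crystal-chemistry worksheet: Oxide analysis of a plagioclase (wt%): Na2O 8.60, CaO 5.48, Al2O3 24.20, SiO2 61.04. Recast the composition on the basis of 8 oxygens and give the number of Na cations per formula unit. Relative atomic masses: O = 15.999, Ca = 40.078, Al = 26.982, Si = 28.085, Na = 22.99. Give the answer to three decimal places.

0.745 Na apfu

8.60 wt% Na2O ÷ 61.979 g/mol = 0.13876 mol, giving 0.27752 Na and 0.13876 O.
5.48 wt% CaO ÷ 56.077 g/mol = 0.09772 mol, giving 0.09772 Ca and 0.09772 O.
24.20 wt% Al2O3 ÷ 101.961 g/mol = 0.23735 mol, giving 0.47470 Al and 0.71205 O.
61.04 wt% SiO2 ÷ 60.083 g/mol = 1.01593 mol, giving 1.01593 Si and 2.03186 O.
Oxygen sums to 2.98039; scaling by 8/2.98039 = 2.68421 puts the formula on 8 O.
Na: 0.27752 × 2.68421 = 0.745 atoms per formula unit.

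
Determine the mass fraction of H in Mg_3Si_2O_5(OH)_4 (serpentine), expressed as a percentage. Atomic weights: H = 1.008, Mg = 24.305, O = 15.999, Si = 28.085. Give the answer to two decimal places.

1.46 wt%

Formula mass = 3×24.305 + 2×28.085 + 9×15.999 + 4×1.008 = 277.108 g/mol, of which 4.032 g is H.
So H makes up 4.032/277.108 = 0.0146 of the mass, i.e. 1.46%.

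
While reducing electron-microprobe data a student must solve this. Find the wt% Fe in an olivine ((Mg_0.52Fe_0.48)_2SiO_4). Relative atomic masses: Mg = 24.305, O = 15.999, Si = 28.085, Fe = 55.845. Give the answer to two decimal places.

M((Mg_0.52Fe_0.48)_2SiO_4) = 170.969 g/mol.
Fe contributes 0.96 × 55.845 = 53.611 g per mole.
53.611/170.969 = 0.3136 → 31.36%.

31.36 weight percent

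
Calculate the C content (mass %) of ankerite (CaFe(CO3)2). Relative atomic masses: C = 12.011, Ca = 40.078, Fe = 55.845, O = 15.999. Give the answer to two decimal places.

Molar mass of CaFe(CO3)2: 1×40.078 + 1×55.845 + 2×12.011 + 6×15.999 = 215.939 g/mol.
Mass of C per formula unit: 2 × 12.011 = 24.022 g.
Weight fraction C = 24.022 / 215.939 = 0.1112.

11.12 mass %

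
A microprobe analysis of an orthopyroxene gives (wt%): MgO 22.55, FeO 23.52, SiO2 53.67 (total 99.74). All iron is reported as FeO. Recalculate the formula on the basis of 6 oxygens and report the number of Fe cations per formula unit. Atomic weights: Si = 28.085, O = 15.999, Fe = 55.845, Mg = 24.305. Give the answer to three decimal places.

0.735 Fe apfu

MgO (M=40.304): mol = 0.55950; Mg = 0.55950, O = 0.55950.
FeO (M=71.844): mol = 0.32738; Fe = 0.32738, O = 0.32738.
SiO2 (M=60.083): mol = 0.89326; Si = 0.89326, O = 1.78652.
ΣO = 2.67340; factor = 6/ΣO = 2.24433.
Fe apfu = 0.32738 × 2.24433 = 0.735.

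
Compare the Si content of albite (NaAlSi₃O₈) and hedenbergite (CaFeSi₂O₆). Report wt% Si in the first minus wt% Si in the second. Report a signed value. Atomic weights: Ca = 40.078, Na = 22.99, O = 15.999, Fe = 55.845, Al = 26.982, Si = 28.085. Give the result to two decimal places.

9.49 percentage points

M(NaAlSi₃O₈) = 262.219 g/mol, so wt% Si = 84.255/262.219 × 100 = 32.13%.
M(CaFeSi₂O₆) = 248.087 g/mol, so wt% Si = 56.170/248.087 × 100 = 22.64%.
32.13 − 22.64 = 9.49 pp.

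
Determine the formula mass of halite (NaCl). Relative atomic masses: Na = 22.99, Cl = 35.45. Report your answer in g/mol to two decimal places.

The formula mass is the sum 1(22.99) + 1(35.45).

58.44 g/mol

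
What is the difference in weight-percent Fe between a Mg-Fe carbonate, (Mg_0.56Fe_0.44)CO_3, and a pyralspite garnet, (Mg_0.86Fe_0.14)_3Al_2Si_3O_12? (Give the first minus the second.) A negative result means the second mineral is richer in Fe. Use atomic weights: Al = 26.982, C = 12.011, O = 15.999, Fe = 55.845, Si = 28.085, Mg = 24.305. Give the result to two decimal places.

19.39 percentage points

First mineral: 24.572 g Fe in 98.191 g formula = 25.02 wt% Fe.
Second mineral: 23.455 g Fe in 416.369 g formula = 5.63 wt% Fe.
25.02% − 5.63% gives a difference of 19.39 percentage points.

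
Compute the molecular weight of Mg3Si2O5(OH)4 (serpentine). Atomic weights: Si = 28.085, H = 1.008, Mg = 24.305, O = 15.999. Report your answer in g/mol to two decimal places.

277.11 g/mol

M = 3*24.305 + 2*28.085 + 9*15.999 + 4*1.008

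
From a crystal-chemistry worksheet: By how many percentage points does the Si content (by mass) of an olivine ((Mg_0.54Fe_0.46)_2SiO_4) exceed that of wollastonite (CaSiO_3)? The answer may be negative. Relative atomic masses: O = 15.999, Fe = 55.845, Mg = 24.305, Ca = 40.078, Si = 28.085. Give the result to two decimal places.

-7.63 percentage points

M((Mg_0.54Fe_0.46)_2SiO_4) = 169.708 g/mol, so wt% Si = 28.085/169.708 × 100 = 16.55%.
M(CaSiO_3) = 116.160 g/mol, so wt% Si = 28.085/116.160 × 100 = 24.18%.
16.55 − 24.18 = -7.63 pp.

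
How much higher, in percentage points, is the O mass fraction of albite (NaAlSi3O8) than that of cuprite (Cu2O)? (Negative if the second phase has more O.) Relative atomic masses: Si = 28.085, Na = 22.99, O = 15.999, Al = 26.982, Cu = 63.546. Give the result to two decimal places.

37.63 percentage points

First mineral: 127.992 g O in 262.219 g formula = 48.81 wt% O.
Second mineral: 15.999 g O in 143.091 g formula = 11.18 wt% O.
48.81% − 11.18% gives a difference of 37.63 percentage points.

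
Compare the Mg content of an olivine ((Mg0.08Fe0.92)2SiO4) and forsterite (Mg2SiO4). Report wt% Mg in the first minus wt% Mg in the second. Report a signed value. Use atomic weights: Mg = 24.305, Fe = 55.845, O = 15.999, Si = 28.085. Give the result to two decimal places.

-32.59 percentage points

First mineral: 3.889 g Mg in 198.725 g formula = 1.96 wt% Mg.
Second mineral: 48.610 g Mg in 140.691 g formula = 34.55 wt% Mg.
1.96% − 34.55% gives a difference of -32.59 percentage points.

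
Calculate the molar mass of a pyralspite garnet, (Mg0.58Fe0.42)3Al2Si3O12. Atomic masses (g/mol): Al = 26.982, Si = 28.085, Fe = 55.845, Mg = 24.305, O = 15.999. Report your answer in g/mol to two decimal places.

The formula mass is the sum 1.74·24.305 + 1.26·55.845 + 2·26.982 + 3·28.085 + 12·15.999.

442.86 g/mol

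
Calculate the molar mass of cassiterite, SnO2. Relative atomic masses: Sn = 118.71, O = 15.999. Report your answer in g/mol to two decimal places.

Sn: 1 × 118.71 = 118.7100
O: 2 × 15.999 = 31.9980
Summing the contributions gives the formula mass.

150.71 g/mol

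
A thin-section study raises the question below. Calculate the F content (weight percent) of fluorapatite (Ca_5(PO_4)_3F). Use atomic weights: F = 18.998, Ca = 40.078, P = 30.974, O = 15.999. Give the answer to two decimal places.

Formula mass = 5×40.078 + 3×30.974 + 12×15.999 + 1×18.998 = 504.298 g/mol, of which 18.998 g is F.
So F makes up 18.998/504.298 = 0.0377 of the mass, i.e. 3.77%.

3.77 weight percent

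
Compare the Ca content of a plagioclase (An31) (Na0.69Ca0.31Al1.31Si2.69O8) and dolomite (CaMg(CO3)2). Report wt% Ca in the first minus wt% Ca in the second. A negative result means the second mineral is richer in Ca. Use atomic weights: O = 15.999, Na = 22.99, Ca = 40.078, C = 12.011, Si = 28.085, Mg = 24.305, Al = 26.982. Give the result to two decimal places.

First mineral: 12.424 g Ca in 267.174 g formula = 4.65 wt% Ca.
Second mineral: 40.078 g Ca in 184.399 g formula = 21.73 wt% Ca.
4.65% − 21.73% gives a difference of -17.08 percentage points.

-17.08 percentage points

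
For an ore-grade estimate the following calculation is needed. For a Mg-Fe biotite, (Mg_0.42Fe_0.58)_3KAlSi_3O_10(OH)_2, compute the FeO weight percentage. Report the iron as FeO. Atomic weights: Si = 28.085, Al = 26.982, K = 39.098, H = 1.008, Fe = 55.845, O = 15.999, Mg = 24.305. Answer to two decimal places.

26.48 wt%

Formula mass = 472.134 g/mol.
1.74 Fe → 1.7400 mol FeO per formula unit; M(FeO) = 71.844, so FeO mass = 125.009 g.
125.009/472.134 × 100 = 26.48 wt%.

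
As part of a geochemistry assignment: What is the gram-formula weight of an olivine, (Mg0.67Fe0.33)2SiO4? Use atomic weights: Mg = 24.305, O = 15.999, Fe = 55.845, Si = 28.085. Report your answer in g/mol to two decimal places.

161.51 g/mol

The formula mass is the sum 1.34·24.305 + 0.66·55.845 + 1·28.085 + 4·15.999.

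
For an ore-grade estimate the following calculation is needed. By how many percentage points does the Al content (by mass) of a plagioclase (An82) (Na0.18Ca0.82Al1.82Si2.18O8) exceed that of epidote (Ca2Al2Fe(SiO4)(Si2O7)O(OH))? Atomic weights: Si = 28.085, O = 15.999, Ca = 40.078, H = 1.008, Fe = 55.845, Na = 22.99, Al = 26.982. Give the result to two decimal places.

6.67 percentage points

M(Na0.18Ca0.82Al1.82Si2.18O8) = 275.327 g/mol, so wt% Al = 49.107/275.327 × 100 = 17.84%.
M(Ca2Al2Fe(SiO4)(Si2O7)O(OH)) = 483.215 g/mol, so wt% Al = 53.964/483.215 × 100 = 11.17%.
17.84 − 11.17 = 6.67 pp.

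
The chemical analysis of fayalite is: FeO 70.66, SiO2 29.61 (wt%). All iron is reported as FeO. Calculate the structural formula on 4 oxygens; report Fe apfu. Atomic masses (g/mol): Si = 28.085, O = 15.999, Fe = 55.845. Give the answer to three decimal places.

1.998 Fe apfu

FeO: 70.66/71.844 = 0.98352 mol → 0.98352 mol Fe, 0.98352 mol O.
SiO2: 29.61/60.083 = 0.49282 mol → 0.49282 mol Si, 0.98564 mol O.
Total oxygen = 1.96916 mol. Normalization factor = 4/1.96916 = 2.03132.
Fe per 4 O = 0.98352 × 2.03132 = 1.998.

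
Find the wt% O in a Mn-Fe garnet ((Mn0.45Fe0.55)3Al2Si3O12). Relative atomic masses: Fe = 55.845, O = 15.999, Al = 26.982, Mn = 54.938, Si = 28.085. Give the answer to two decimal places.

38.67 weight percent

Formula mass = 1.35*54.938 + 1.65*55.845 + 2*26.982 + 3*28.085 + 12*15.999 = 496.518 g/mol, of which 191.988 g is O.
So O makes up 191.988/496.518 = 0.3867 of the mass, i.e. 38.67%.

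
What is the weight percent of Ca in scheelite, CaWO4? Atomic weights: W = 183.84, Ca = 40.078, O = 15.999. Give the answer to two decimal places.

13.92 wt%

Molar mass of CaWO4: 1·40.078 + 1·183.84 + 4·15.999 = 287.914 g/mol.
Mass of Ca per formula unit: 1 × 40.078 = 40.078 g.
Weight fraction Ca = 40.078 / 287.914 = 0.1392.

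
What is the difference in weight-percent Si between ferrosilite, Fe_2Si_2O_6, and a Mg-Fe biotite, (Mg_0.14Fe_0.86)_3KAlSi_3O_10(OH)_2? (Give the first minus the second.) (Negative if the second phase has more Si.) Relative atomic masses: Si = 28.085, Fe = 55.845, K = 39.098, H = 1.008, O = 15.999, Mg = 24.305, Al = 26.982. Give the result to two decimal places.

Si in Fe_2Si_2O_6: molar mass 263.854 g/mol; 2×28.085 = 56.170 g → 21.29 wt%.
Si in (Mg_0.14Fe_0.86)_3KAlSi_3O_10(OH)_2: molar mass 498.627 g/mol; 3×28.085 = 84.255 g → 16.90 wt%.
Difference = 21.29 − 16.90 = 4.39 percentage points.

4.39 percentage points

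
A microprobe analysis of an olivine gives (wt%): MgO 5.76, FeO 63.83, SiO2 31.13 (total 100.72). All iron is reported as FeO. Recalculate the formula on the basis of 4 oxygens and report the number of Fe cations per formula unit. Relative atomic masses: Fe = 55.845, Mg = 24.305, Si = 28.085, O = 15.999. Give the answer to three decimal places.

5.76 wt% MgO ÷ 40.304 g/mol = 0.14291 mol, giving 0.14291 Mg and 0.14291 O.
63.83 wt% FeO ÷ 71.844 g/mol = 0.88845 mol, giving 0.88845 Fe and 0.88845 O.
31.13 wt% SiO2 ÷ 60.083 g/mol = 0.51812 mol, giving 0.51812 Si and 1.03624 O.
Oxygen sums to 2.06760; scaling by 4/2.06760 = 1.93461 puts the formula on 4 O.
Fe: 0.88845 × 1.93461 = 1.719 atoms per formula unit.

1.719 Fe apfu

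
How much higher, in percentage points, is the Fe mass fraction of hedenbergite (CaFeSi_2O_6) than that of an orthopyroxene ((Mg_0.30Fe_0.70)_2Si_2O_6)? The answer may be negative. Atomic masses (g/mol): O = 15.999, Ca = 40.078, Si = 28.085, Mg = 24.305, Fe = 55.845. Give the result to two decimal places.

First mineral: 55.845 g Fe in 248.087 g formula = 22.51 wt% Fe.
Second mineral: 78.183 g Fe in 244.930 g formula = 31.92 wt% Fe.
22.51% − 31.92% gives a difference of -9.41 percentage points.

-9.41 percentage points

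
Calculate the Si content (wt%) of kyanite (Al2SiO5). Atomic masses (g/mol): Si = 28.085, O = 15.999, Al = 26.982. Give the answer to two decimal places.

17.33 wt%

M(Al2SiO5) = 162.044 g/mol.
Si contributes 1 × 28.085 = 28.085 g per mole.
28.085/162.044 = 0.1733 → 17.33%.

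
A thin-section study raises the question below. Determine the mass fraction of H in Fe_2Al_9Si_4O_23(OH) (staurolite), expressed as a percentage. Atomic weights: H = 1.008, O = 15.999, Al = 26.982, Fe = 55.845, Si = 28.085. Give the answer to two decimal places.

M(Fe_2Al_9Si_4O_23(OH)) = 851.852 g/mol.
H contributes 1 × 1.008 = 1.008 g per mole.
1.008/851.852 = 0.0012 → 0.12%.

0.12 weight percent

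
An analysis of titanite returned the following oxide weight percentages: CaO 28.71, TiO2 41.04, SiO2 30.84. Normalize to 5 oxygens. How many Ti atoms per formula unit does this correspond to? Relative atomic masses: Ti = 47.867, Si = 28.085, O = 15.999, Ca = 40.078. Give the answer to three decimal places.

1.001 Ti apfu

28.71 wt% CaO ÷ 56.077 g/mol = 0.51197 mol, giving 0.51197 Ca and 0.51197 O.
41.04 wt% TiO2 ÷ 79.865 g/mol = 0.51387 mol, giving 0.51387 Ti and 1.02774 O.
30.84 wt% SiO2 ÷ 60.083 g/mol = 0.51329 mol, giving 0.51329 Si and 1.02658 O.
Oxygen sums to 2.56629; scaling by 5/2.56629 = 1.94834 puts the formula on 5 O.
Ti: 0.51387 × 1.94834 = 1.001 atoms per formula unit.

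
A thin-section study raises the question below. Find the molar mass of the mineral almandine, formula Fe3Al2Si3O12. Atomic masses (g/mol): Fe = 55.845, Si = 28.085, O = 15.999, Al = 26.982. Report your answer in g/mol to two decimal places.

497.74 g/mol

The formula mass is the sum 3×55.845 + 2×26.982 + 3×28.085 + 12×15.999.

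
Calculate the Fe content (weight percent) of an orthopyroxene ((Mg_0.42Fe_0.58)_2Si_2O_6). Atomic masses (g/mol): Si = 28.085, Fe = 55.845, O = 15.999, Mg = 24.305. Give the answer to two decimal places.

Formula mass = 0.84·24.305 + 1.16·55.845 + 2·28.085 + 6·15.999 = 237.360 g/mol, of which 64.780 g is Fe.
So Fe makes up 64.780/237.360 = 0.2729 of the mass, i.e. 27.29%.

27.29 weight percent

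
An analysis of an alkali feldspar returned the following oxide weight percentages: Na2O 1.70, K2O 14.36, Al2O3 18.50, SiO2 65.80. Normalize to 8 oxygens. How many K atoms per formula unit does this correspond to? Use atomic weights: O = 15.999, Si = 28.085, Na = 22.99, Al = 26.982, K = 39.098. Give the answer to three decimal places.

0.837 K apfu

Na2O (M=61.979): mol = 0.02743; Na = 0.05486, O = 0.02743.
K2O (M=94.195): mol = 0.15245; K = 0.30490, O = 0.15245.
Al2O3 (M=101.961): mol = 0.18144; Al = 0.36288, O = 0.54432.
SiO2 (M=60.083): mol = 1.09515; Si = 1.09515, O = 2.19030.
ΣO = 2.91450; factor = 8/ΣO = 2.74490.
K apfu = 0.30490 × 2.74490 = 0.837.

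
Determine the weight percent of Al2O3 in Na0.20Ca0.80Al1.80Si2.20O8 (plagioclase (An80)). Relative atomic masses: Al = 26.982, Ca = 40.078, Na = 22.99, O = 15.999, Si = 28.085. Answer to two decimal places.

33.37 wt%

M(Na0.20Ca0.80Al1.80Si2.20O8) = 275.007 g/mol; M(Al2O3) = 101.961 g/mol.
Moles Al2O3 per formula unit = 1.80 Al ÷ 2 = 0.9000.
Al2O3 fraction = (0.9000 × 101.961) / 275.007 = 91.765/275.007 = 0.3337.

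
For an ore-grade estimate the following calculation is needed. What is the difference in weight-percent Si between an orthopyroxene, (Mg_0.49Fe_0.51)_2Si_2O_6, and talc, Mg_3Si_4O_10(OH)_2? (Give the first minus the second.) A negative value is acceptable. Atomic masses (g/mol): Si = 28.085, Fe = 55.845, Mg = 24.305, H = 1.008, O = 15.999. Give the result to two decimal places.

-5.51 percentage points

Si in (Mg_0.49Fe_0.51)_2Si_2O_6: molar mass 232.945 g/mol; 2×28.085 = 56.170 g → 24.11 wt%.
Si in Mg_3Si_4O_10(OH)_2: molar mass 379.259 g/mol; 4×28.085 = 112.340 g → 29.62 wt%.
Difference = 24.11 − 29.62 = -5.51 percentage points.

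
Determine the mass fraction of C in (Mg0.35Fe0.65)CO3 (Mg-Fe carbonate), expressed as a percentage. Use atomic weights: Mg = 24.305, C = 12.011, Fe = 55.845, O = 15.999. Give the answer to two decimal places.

Molar mass of (Mg0.35Fe0.65)CO3: 0.35*24.305 + 0.65*55.845 + 1*12.011 + 3*15.999 = 104.814 g/mol.
Mass of C per formula unit: 1 × 12.011 = 12.011 g.
Weight fraction C = 12.011 / 104.814 = 0.1146.

11.46 weight percent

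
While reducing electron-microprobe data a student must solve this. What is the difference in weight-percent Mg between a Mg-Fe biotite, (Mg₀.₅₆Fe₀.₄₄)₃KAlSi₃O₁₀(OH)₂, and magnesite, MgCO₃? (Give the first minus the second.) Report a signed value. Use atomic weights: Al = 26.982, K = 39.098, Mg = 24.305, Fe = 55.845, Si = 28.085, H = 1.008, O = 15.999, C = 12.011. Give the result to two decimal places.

-19.93 percentage points

First mineral: 40.832 g Mg in 458.887 g formula = 8.90 wt% Mg.
Second mineral: 24.305 g Mg in 84.313 g formula = 28.83 wt% Mg.
8.90% − 28.83% gives a difference of -19.93 percentage points.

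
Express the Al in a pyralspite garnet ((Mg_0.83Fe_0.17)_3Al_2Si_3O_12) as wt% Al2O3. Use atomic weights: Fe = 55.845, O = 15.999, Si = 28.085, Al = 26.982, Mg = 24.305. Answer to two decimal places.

M((Mg_0.83Fe_0.17)_3Al_2Si_3O_12) = 419.207 g/mol; M(Al2O3) = 101.961 g/mol.
Moles Al2O3 per formula unit = 2 Al ÷ 2 = 1.0000.
Al2O3 fraction = (1.0000 × 101.961) / 419.207 = 101.961/419.207 = 0.2432.

24.32 wt%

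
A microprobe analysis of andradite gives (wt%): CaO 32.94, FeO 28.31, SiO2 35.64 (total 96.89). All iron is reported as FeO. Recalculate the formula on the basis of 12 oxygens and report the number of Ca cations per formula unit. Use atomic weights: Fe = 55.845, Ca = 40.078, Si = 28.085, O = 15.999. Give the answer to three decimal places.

3.252 Ca apfu

32.94 wt% CaO ÷ 56.077 g/mol = 0.58741 mol, giving 0.58741 Ca and 0.58741 O.
28.31 wt% FeO ÷ 71.844 g/mol = 0.39405 mol, giving 0.39405 Fe and 0.39405 O.
35.64 wt% SiO2 ÷ 60.083 g/mol = 0.59318 mol, giving 0.59318 Si and 1.18636 O.
Oxygen sums to 2.16782; scaling by 12/2.16782 = 5.53551 puts the formula on 12 O.
Ca: 0.58741 × 5.53551 = 3.252 atoms per formula unit.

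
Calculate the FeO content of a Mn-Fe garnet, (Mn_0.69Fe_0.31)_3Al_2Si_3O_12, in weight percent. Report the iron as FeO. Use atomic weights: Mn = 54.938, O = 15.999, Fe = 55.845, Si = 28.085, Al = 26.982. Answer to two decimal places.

M((Mn_0.69Fe_0.31)_3Al_2Si_3O_12) = 495.865 g/mol; M(FeO) = 71.844 g/mol.
Moles FeO per formula unit = 0.93 Fe ÷ 1 = 0.9300.
FeO fraction = (0.9300 × 71.844) / 495.865 = 66.815/495.865 = 0.1347.

13.47 wt%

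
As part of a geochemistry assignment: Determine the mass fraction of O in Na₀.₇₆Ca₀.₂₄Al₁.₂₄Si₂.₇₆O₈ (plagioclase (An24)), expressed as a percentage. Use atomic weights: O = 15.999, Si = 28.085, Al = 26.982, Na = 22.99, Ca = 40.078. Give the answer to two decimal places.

48.11 mass %

M(Na₀.₇₆Ca₀.₂₄Al₁.₂₄Si₂.₇₆O₈) = 266.055 g/mol.
O contributes 8 × 15.999 = 127.992 g per mole.
127.992/266.055 = 0.4811 → 48.11%.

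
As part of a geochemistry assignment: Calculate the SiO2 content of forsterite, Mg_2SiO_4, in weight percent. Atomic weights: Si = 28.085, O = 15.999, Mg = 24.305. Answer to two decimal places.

42.71 wt%

Molar mass of Mg_2SiO_4 = 2×24.305 + 1×28.085 + 4×15.999 = 140.691 g/mol.
Each formula unit contains 1 Si, equivalent to 1/1 = 1.0000 mol SiO2.
M(SiO2) = 1×28.085 + 2×15.999 = 60.083 g/mol.
Mass of SiO2 per formula unit = 1.0000 × 60.083 = 60.083 g.
SiO2 wt% = 60.083 / 140.691 × 100 = 42.71%.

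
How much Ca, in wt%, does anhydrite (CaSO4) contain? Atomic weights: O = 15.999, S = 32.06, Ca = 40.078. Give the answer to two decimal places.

M(CaSO4) = 136.134 g/mol.
Ca contributes 1 × 40.078 = 40.078 g per mole.
40.078/136.134 = 0.2944 → 29.44%.

29.44 wt%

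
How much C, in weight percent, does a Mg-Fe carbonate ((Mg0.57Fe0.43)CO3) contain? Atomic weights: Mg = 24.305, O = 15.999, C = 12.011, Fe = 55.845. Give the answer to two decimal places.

Molar mass of (Mg0.57Fe0.43)CO3: 0.57×24.305 + 0.43×55.845 + 1×12.011 + 3×15.999 = 97.875 g/mol.
Mass of C per formula unit: 1 × 12.011 = 12.011 g.
Weight fraction C = 12.011 / 97.875 = 0.1227.

12.27 weight percent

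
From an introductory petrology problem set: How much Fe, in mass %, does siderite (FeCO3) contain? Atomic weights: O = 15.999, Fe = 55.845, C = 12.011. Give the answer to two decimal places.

Molar mass of FeCO3: 1·55.845 + 1·12.011 + 3·15.999 = 115.853 g/mol.
Mass of Fe per formula unit: 1 × 55.845 = 55.845 g.
Weight fraction Fe = 55.845 / 115.853 = 0.4820.

48.20 mass %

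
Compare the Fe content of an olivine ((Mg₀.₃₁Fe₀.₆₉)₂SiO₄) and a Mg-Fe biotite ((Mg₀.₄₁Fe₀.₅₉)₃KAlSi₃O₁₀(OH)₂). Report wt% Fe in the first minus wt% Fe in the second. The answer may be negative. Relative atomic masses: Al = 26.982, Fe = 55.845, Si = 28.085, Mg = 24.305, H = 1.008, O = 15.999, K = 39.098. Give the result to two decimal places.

M((Mg₀.₃₁Fe₀.₆₉)₂SiO₄) = 184.216 g/mol, so wt% Fe = 77.066/184.216 × 100 = 41.83%.
M((Mg₀.₄₁Fe₀.₅₉)₃KAlSi₃O₁₀(OH)₂) = 473.080 g/mol, so wt% Fe = 98.846/473.080 × 100 = 20.89%.
41.83 − 20.89 = 20.94 pp.

20.94 percentage points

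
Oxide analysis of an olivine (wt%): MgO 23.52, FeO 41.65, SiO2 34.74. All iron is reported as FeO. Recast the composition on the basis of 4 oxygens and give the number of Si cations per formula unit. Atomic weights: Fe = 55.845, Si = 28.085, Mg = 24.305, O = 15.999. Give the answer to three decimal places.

0.997 Si apfu

MgO (M=40.304): mol = 0.58356; Mg = 0.58356, O = 0.58356.
FeO (M=71.844): mol = 0.57973; Fe = 0.57973, O = 0.57973.
SiO2 (M=60.083): mol = 0.57820; Si = 0.57820, O = 1.15640.
ΣO = 2.31969; factor = 4/ΣO = 1.72437.
Si apfu = 0.57820 × 1.72437 = 0.997.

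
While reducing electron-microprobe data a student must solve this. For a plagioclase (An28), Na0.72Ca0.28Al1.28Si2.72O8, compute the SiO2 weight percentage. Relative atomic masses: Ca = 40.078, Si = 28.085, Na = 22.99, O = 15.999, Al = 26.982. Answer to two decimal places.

61.28 wt%

M(Na0.72Ca0.28Al1.28Si2.72O8) = 266.695 g/mol; M(SiO2) = 60.083 g/mol.
Moles SiO2 per formula unit = 2.72 Si ÷ 1 = 2.7200.
SiO2 fraction = (2.7200 × 60.083) / 266.695 = 163.426/266.695 = 0.6128.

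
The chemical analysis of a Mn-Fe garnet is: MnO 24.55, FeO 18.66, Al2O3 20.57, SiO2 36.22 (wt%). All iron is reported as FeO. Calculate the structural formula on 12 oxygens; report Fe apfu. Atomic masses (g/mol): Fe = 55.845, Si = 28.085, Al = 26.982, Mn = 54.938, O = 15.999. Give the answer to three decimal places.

1.290 Fe apfu

MnO: 24.55/70.937 = 0.34608 mol → 0.34608 mol Mn, 0.34608 mol O.
FeO: 18.66/71.844 = 0.25973 mol → 0.25973 mol Fe, 0.25973 mol O.
Al2O3: 20.57/101.961 = 0.20174 mol → 0.40348 mol Al, 0.60522 mol O.
SiO2: 36.22/60.083 = 0.60283 mol → 0.60283 mol Si, 1.20566 mol O.
Total oxygen = 2.41669 mol. Normalization factor = 12/2.41669 = 4.96547.
Fe per 12 O = 0.25973 × 4.96547 = 1.290.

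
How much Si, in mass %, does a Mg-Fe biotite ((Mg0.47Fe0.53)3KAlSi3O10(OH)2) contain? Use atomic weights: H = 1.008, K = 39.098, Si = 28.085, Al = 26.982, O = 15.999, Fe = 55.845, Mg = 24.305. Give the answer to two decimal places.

Molar mass of (Mg0.47Fe0.53)3KAlSi3O10(OH)2: 1.41*24.305 + 1.59*55.845 + 1*39.098 + 1*26.982 + 3*28.085 + 12*15.999 + 2*1.008 = 467.403 g/mol.
Mass of Si per formula unit: 3 × 28.085 = 84.255 g.
Weight fraction Si = 84.255 / 467.403 = 0.1803.

18.03 mass %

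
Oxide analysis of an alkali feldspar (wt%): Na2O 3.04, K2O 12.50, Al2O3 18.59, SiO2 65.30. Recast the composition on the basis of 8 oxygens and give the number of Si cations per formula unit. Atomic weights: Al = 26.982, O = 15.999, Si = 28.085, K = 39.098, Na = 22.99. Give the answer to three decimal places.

3.04 wt% Na2O ÷ 61.979 g/mol = 0.04905 mol, giving 0.09810 Na and 0.04905 O.
12.50 wt% K2O ÷ 94.195 g/mol = 0.13270 mol, giving 0.26540 K and 0.13270 O.
18.59 wt% Al2O3 ÷ 101.961 g/mol = 0.18232 mol, giving 0.36464 Al and 0.54696 O.
65.30 wt% SiO2 ÷ 60.083 g/mol = 1.08683 mol, giving 1.08683 Si and 2.17366 O.
Oxygen sums to 2.90237; scaling by 8/2.90237 = 2.75637 puts the formula on 8 O.
Si: 1.08683 × 2.75637 = 2.996 atoms per formula unit.

2.996 Si apfu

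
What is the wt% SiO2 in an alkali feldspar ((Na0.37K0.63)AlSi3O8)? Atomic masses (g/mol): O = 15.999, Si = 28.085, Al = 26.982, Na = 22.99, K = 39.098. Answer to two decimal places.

66.18 wt%

Formula mass = 272.367 g/mol.
3 Si → 3.0000 mol SiO2 per formula unit; M(SiO2) = 60.083, so SiO2 mass = 180.249 g.
180.249/272.367 × 100 = 66.18 wt%.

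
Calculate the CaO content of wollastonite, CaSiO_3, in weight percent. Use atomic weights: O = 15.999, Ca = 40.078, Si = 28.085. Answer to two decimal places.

48.28 wt%

Molar mass of CaSiO_3 = 1·40.078 + 1·28.085 + 3·15.999 = 116.160 g/mol.
Each formula unit contains 1 Ca, equivalent to 1/1 = 1.0000 mol CaO.
M(CaO) = 1×40.078 + 1×15.999 = 56.077 g/mol.
Mass of CaO per formula unit = 1.0000 × 56.077 = 56.077 g.
CaO wt% = 56.077 / 116.160 × 100 = 48.28%.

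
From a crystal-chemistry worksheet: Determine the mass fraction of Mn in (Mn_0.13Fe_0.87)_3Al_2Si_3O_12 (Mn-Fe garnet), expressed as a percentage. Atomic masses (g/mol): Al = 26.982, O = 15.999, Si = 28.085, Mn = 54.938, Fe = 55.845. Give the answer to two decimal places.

Formula mass = 0.39×54.938 + 2.61×55.845 + 2×26.982 + 3×28.085 + 12×15.999 = 497.388 g/mol, of which 21.426 g is Mn.
So Mn makes up 21.426/497.388 = 0.0431 of the mass, i.e. 4.31%.

4.31 mass %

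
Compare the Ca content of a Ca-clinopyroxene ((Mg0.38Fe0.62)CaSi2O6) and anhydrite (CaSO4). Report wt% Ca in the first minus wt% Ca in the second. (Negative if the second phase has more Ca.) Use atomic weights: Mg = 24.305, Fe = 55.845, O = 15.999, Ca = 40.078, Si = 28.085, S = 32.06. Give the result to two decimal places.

-12.47 percentage points

Ca in (Mg0.38Fe0.62)CaSi2O6: molar mass 236.102 g/mol; 1×40.078 = 40.078 g → 16.97 wt%.
Ca in CaSO4: molar mass 136.134 g/mol; 1×40.078 = 40.078 g → 29.44 wt%.
Difference = 16.97 − 29.44 = -12.47 percentage points.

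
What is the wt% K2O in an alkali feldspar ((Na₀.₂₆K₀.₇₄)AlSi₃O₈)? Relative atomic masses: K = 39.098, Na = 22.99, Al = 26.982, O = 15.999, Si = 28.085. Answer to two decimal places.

Formula mass = 274.139 g/mol.
0.74 K → 0.3700 mol K2O per formula unit; M(K2O) = 94.195, so K2O mass = 34.852 g.
34.852/274.139 × 100 = 12.71 wt%.

12.71 wt%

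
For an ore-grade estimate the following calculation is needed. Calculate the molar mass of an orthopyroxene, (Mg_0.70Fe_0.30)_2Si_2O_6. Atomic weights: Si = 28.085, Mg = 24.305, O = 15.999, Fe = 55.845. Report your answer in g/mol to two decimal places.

219.70 g/mol

The formula mass is the sum 1.40·24.305 + 0.60·55.845 + 2·28.085 + 6·15.999.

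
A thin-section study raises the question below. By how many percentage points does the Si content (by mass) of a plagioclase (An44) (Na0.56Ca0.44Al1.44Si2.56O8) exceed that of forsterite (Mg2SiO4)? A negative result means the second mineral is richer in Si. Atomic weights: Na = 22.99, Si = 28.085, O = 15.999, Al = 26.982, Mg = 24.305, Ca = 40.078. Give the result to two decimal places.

M(Na0.56Ca0.44Al1.44Si2.56O8) = 269.252 g/mol, so wt% Si = 71.898/269.252 × 100 = 26.70%.
M(Mg2SiO4) = 140.691 g/mol, so wt% Si = 28.085/140.691 × 100 = 19.96%.
26.70 − 19.96 = 6.74 pp.

6.74 percentage points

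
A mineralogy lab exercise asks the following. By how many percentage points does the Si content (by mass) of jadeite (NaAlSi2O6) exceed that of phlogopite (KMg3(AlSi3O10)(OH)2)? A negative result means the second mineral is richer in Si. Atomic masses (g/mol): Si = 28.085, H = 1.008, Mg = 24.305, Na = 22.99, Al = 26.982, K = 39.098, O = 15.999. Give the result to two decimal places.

7.60 percentage points

Si in NaAlSi2O6: molar mass 202.136 g/mol; 2×28.085 = 56.170 g → 27.79 wt%.
Si in KMg3(AlSi3O10)(OH)2: molar mass 417.254 g/mol; 3×28.085 = 84.255 g → 20.19 wt%.
Difference = 27.79 − 20.19 = 7.60 percentage points.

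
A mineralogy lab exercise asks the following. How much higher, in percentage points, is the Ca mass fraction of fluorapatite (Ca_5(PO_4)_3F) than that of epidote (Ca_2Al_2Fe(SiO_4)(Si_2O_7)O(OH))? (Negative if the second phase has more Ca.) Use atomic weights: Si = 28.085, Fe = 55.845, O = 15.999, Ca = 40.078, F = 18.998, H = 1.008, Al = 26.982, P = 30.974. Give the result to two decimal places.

23.15 percentage points

M(Ca_5(PO_4)_3F) = 504.298 g/mol, so wt% Ca = 200.390/504.298 × 100 = 39.74%.
M(Ca_2Al_2Fe(SiO_4)(Si_2O_7)O(OH)) = 483.215 g/mol, so wt% Ca = 80.156/483.215 × 100 = 16.59%.
39.74 − 16.59 = 23.15 pp.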